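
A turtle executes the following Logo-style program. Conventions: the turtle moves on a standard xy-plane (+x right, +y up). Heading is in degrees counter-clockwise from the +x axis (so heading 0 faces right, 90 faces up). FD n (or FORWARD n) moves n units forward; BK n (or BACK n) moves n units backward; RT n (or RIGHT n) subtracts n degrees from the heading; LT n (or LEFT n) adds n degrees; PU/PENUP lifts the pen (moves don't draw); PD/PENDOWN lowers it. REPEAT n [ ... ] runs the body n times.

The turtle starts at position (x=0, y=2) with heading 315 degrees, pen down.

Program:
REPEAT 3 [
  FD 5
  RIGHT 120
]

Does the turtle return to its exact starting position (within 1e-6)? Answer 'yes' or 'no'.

Answer: yes

Derivation:
Executing turtle program step by step:
Start: pos=(0,2), heading=315, pen down
REPEAT 3 [
  -- iteration 1/3 --
  FD 5: (0,2) -> (3.536,-1.536) [heading=315, draw]
  RT 120: heading 315 -> 195
  -- iteration 2/3 --
  FD 5: (3.536,-1.536) -> (-1.294,-2.83) [heading=195, draw]
  RT 120: heading 195 -> 75
  -- iteration 3/3 --
  FD 5: (-1.294,-2.83) -> (0,2) [heading=75, draw]
  RT 120: heading 75 -> 315
]
Final: pos=(0,2), heading=315, 3 segment(s) drawn

Start position: (0, 2)
Final position: (0, 2)
Distance = 0; < 1e-6 -> CLOSED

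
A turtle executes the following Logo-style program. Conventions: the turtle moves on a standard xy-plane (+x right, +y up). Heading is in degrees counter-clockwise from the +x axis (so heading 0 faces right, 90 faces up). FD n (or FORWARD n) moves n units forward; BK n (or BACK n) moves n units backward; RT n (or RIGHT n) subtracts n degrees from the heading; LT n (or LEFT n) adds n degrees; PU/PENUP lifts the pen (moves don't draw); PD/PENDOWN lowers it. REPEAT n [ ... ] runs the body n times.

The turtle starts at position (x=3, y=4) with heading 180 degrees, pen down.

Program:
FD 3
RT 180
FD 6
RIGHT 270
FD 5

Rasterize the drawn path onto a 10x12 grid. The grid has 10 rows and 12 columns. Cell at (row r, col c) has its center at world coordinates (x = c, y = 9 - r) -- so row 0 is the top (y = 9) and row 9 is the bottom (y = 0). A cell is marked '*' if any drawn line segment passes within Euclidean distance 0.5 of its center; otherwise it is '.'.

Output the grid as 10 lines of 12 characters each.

Segment 0: (3,4) -> (0,4)
Segment 1: (0,4) -> (6,4)
Segment 2: (6,4) -> (6,9)

Answer: ......*.....
......*.....
......*.....
......*.....
......*.....
*******.....
............
............
............
............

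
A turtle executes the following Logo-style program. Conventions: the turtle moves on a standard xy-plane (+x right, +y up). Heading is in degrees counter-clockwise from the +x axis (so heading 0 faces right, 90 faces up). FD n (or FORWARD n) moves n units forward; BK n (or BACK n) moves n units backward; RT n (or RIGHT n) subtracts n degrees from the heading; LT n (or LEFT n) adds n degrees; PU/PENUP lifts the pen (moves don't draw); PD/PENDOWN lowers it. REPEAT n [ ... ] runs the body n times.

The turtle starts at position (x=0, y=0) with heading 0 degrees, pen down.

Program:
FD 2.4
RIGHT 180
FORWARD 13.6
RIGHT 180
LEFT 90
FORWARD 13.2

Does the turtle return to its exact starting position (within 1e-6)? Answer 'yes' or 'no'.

Executing turtle program step by step:
Start: pos=(0,0), heading=0, pen down
FD 2.4: (0,0) -> (2.4,0) [heading=0, draw]
RT 180: heading 0 -> 180
FD 13.6: (2.4,0) -> (-11.2,0) [heading=180, draw]
RT 180: heading 180 -> 0
LT 90: heading 0 -> 90
FD 13.2: (-11.2,0) -> (-11.2,13.2) [heading=90, draw]
Final: pos=(-11.2,13.2), heading=90, 3 segment(s) drawn

Start position: (0, 0)
Final position: (-11.2, 13.2)
Distance = 17.311; >= 1e-6 -> NOT closed

Answer: no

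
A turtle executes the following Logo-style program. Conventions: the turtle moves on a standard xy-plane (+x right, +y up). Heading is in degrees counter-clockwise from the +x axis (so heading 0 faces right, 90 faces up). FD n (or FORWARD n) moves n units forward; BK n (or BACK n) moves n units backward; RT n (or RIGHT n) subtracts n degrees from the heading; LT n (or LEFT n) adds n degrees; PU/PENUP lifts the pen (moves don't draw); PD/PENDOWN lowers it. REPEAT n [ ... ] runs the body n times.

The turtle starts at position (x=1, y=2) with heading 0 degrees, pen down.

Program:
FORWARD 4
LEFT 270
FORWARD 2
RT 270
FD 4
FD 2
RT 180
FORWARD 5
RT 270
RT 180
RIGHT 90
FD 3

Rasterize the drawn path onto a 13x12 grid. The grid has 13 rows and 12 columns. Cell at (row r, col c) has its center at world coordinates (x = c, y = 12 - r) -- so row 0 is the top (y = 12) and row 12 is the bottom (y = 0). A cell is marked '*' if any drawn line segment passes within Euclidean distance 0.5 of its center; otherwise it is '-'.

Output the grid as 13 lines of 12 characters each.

Segment 0: (1,2) -> (5,2)
Segment 1: (5,2) -> (5,0)
Segment 2: (5,0) -> (9,0)
Segment 3: (9,0) -> (11,0)
Segment 4: (11,0) -> (6,-0)
Segment 5: (6,-0) -> (9,0)

Answer: ------------
------------
------------
------------
------------
------------
------------
------------
------------
------------
-*****------
-----*------
-----*******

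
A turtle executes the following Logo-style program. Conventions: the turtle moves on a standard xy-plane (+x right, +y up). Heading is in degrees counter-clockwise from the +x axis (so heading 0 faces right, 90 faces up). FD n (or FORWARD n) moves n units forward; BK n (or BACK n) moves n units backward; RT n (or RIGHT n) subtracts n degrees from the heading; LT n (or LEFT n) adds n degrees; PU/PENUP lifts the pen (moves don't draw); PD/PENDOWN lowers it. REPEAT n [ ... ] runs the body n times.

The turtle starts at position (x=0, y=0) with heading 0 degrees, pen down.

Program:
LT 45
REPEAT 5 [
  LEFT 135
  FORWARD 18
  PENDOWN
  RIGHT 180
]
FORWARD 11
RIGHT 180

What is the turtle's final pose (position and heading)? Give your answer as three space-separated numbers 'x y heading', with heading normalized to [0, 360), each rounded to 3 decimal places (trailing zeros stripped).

Answer: -11 43.456 0

Derivation:
Executing turtle program step by step:
Start: pos=(0,0), heading=0, pen down
LT 45: heading 0 -> 45
REPEAT 5 [
  -- iteration 1/5 --
  LT 135: heading 45 -> 180
  FD 18: (0,0) -> (-18,0) [heading=180, draw]
  PD: pen down
  RT 180: heading 180 -> 0
  -- iteration 2/5 --
  LT 135: heading 0 -> 135
  FD 18: (-18,0) -> (-30.728,12.728) [heading=135, draw]
  PD: pen down
  RT 180: heading 135 -> 315
  -- iteration 3/5 --
  LT 135: heading 315 -> 90
  FD 18: (-30.728,12.728) -> (-30.728,30.728) [heading=90, draw]
  PD: pen down
  RT 180: heading 90 -> 270
  -- iteration 4/5 --
  LT 135: heading 270 -> 45
  FD 18: (-30.728,30.728) -> (-18,43.456) [heading=45, draw]
  PD: pen down
  RT 180: heading 45 -> 225
  -- iteration 5/5 --
  LT 135: heading 225 -> 0
  FD 18: (-18,43.456) -> (0,43.456) [heading=0, draw]
  PD: pen down
  RT 180: heading 0 -> 180
]
FD 11: (0,43.456) -> (-11,43.456) [heading=180, draw]
RT 180: heading 180 -> 0
Final: pos=(-11,43.456), heading=0, 6 segment(s) drawn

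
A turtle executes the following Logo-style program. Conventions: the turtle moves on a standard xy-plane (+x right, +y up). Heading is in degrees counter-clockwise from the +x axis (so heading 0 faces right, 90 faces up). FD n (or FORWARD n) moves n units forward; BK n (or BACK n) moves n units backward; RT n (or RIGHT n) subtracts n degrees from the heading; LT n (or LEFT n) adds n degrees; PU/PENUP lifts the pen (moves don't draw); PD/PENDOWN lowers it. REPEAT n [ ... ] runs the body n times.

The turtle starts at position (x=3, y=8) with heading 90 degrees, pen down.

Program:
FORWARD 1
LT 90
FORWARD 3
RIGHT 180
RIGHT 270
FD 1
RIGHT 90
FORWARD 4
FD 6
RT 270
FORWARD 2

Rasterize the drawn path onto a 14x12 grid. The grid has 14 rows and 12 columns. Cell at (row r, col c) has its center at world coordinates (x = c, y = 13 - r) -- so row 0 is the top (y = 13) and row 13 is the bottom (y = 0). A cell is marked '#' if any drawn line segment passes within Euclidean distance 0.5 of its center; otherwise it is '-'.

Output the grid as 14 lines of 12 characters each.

Answer: ------------
----------#-
----------#-
###########-
####--------
---#--------
------------
------------
------------
------------
------------
------------
------------
------------

Derivation:
Segment 0: (3,8) -> (3,9)
Segment 1: (3,9) -> (0,9)
Segment 2: (0,9) -> (-0,10)
Segment 3: (-0,10) -> (4,10)
Segment 4: (4,10) -> (10,10)
Segment 5: (10,10) -> (10,12)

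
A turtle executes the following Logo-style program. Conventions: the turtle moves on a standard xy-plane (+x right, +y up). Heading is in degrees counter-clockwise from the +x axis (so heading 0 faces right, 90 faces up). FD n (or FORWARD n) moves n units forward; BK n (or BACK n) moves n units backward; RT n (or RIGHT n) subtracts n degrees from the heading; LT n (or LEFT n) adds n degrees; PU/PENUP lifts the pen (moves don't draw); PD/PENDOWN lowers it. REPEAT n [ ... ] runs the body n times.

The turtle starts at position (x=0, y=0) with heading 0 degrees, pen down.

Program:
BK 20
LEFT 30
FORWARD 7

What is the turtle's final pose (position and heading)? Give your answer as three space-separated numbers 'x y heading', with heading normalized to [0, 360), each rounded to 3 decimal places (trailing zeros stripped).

Executing turtle program step by step:
Start: pos=(0,0), heading=0, pen down
BK 20: (0,0) -> (-20,0) [heading=0, draw]
LT 30: heading 0 -> 30
FD 7: (-20,0) -> (-13.938,3.5) [heading=30, draw]
Final: pos=(-13.938,3.5), heading=30, 2 segment(s) drawn

Answer: -13.938 3.5 30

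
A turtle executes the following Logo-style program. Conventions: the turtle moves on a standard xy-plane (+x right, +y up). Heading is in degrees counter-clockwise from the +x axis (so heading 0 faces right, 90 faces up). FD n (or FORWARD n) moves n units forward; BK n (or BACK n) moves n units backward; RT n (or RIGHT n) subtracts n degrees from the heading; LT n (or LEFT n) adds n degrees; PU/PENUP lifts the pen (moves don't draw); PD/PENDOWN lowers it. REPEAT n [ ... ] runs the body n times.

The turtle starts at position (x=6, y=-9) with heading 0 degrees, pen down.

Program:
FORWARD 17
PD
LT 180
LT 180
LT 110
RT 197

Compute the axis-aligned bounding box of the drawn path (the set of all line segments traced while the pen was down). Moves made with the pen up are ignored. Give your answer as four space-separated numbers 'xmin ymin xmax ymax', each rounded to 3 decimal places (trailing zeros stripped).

Executing turtle program step by step:
Start: pos=(6,-9), heading=0, pen down
FD 17: (6,-9) -> (23,-9) [heading=0, draw]
PD: pen down
LT 180: heading 0 -> 180
LT 180: heading 180 -> 0
LT 110: heading 0 -> 110
RT 197: heading 110 -> 273
Final: pos=(23,-9), heading=273, 1 segment(s) drawn

Segment endpoints: x in {6, 23}, y in {-9}
xmin=6, ymin=-9, xmax=23, ymax=-9

Answer: 6 -9 23 -9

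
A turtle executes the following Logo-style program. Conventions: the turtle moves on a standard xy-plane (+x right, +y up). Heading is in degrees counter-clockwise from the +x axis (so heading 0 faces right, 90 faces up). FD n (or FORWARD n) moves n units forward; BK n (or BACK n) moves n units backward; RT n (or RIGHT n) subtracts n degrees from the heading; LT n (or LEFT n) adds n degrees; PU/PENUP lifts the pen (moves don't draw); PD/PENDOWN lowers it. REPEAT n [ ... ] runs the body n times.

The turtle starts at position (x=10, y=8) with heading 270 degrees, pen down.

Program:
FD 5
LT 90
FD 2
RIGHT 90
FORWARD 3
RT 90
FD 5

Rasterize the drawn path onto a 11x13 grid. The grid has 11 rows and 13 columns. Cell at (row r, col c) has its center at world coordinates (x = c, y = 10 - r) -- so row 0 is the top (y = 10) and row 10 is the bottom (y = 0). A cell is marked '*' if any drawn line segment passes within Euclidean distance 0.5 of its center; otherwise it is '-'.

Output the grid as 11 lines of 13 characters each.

Segment 0: (10,8) -> (10,3)
Segment 1: (10,3) -> (12,3)
Segment 2: (12,3) -> (12,-0)
Segment 3: (12,-0) -> (7,0)

Answer: -------------
-------------
----------*--
----------*--
----------*--
----------*--
----------*--
----------***
------------*
------------*
-------******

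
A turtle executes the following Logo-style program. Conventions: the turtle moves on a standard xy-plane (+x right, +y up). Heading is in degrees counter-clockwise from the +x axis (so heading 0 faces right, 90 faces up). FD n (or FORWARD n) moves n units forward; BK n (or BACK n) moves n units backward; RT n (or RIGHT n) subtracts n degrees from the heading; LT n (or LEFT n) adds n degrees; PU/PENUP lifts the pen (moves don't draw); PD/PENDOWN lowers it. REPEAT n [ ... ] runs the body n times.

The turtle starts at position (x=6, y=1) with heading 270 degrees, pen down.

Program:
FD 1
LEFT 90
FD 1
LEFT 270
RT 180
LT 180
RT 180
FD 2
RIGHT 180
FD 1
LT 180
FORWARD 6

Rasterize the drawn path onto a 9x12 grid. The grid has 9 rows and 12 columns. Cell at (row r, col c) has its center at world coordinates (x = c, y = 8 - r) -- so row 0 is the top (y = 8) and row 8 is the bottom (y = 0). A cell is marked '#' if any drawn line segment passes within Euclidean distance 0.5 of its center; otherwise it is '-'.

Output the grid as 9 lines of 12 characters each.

Answer: ------------
-------#----
-------#----
-------#----
-------#----
-------#----
-------#----
------##----
------##----

Derivation:
Segment 0: (6,1) -> (6,0)
Segment 1: (6,0) -> (7,-0)
Segment 2: (7,-0) -> (7,2)
Segment 3: (7,2) -> (7,1)
Segment 4: (7,1) -> (7,7)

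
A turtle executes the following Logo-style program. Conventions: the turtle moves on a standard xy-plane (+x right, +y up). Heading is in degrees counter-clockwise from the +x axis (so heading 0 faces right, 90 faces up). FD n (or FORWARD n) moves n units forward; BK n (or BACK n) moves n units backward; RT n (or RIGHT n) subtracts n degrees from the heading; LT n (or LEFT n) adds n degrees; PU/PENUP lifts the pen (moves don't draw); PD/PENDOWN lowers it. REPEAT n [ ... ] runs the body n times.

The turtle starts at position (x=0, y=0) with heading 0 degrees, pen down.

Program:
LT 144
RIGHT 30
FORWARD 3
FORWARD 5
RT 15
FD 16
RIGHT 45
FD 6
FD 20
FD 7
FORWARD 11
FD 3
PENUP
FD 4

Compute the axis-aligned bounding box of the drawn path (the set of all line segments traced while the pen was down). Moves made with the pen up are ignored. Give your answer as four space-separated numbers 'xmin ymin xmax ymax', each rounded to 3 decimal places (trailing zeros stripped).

Answer: -5.757 0 21.869 61.135

Derivation:
Executing turtle program step by step:
Start: pos=(0,0), heading=0, pen down
LT 144: heading 0 -> 144
RT 30: heading 144 -> 114
FD 3: (0,0) -> (-1.22,2.741) [heading=114, draw]
FD 5: (-1.22,2.741) -> (-3.254,7.308) [heading=114, draw]
RT 15: heading 114 -> 99
FD 16: (-3.254,7.308) -> (-5.757,23.111) [heading=99, draw]
RT 45: heading 99 -> 54
FD 6: (-5.757,23.111) -> (-2.23,27.965) [heading=54, draw]
FD 20: (-2.23,27.965) -> (9.526,44.146) [heading=54, draw]
FD 7: (9.526,44.146) -> (13.64,49.809) [heading=54, draw]
FD 11: (13.64,49.809) -> (20.106,58.708) [heading=54, draw]
FD 3: (20.106,58.708) -> (21.869,61.135) [heading=54, draw]
PU: pen up
FD 4: (21.869,61.135) -> (24.22,64.371) [heading=54, move]
Final: pos=(24.22,64.371), heading=54, 8 segment(s) drawn

Segment endpoints: x in {-5.757, -3.254, -2.23, -1.22, 0, 9.526, 13.64, 20.106, 21.869}, y in {0, 2.741, 7.308, 23.111, 27.965, 44.146, 49.809, 58.708, 61.135}
xmin=-5.757, ymin=0, xmax=21.869, ymax=61.135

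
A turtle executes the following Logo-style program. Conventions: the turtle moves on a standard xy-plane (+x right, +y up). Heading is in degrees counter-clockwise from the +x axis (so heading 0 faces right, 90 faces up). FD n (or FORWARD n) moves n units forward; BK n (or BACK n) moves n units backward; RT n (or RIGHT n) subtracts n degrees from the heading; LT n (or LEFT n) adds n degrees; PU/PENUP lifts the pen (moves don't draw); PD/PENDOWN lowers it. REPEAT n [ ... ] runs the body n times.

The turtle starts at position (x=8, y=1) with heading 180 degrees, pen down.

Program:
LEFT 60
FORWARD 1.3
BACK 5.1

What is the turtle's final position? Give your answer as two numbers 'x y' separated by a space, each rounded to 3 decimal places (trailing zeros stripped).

Executing turtle program step by step:
Start: pos=(8,1), heading=180, pen down
LT 60: heading 180 -> 240
FD 1.3: (8,1) -> (7.35,-0.126) [heading=240, draw]
BK 5.1: (7.35,-0.126) -> (9.9,4.291) [heading=240, draw]
Final: pos=(9.9,4.291), heading=240, 2 segment(s) drawn

Answer: 9.9 4.291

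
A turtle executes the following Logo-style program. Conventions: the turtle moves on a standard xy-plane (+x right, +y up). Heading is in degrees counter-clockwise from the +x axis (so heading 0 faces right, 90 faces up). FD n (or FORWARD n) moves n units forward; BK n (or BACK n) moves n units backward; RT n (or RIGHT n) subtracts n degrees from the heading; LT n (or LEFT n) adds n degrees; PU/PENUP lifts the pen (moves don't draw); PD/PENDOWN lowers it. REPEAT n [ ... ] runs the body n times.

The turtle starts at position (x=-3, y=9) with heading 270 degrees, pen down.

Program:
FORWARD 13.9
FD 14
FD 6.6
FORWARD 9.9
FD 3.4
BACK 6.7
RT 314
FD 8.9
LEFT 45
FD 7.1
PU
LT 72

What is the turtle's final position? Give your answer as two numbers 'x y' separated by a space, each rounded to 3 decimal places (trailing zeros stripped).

Executing turtle program step by step:
Start: pos=(-3,9), heading=270, pen down
FD 13.9: (-3,9) -> (-3,-4.9) [heading=270, draw]
FD 14: (-3,-4.9) -> (-3,-18.9) [heading=270, draw]
FD 6.6: (-3,-18.9) -> (-3,-25.5) [heading=270, draw]
FD 9.9: (-3,-25.5) -> (-3,-35.4) [heading=270, draw]
FD 3.4: (-3,-35.4) -> (-3,-38.8) [heading=270, draw]
BK 6.7: (-3,-38.8) -> (-3,-32.1) [heading=270, draw]
RT 314: heading 270 -> 316
FD 8.9: (-3,-32.1) -> (3.402,-38.282) [heading=316, draw]
LT 45: heading 316 -> 1
FD 7.1: (3.402,-38.282) -> (10.501,-38.159) [heading=1, draw]
PU: pen up
LT 72: heading 1 -> 73
Final: pos=(10.501,-38.159), heading=73, 8 segment(s) drawn

Answer: 10.501 -38.159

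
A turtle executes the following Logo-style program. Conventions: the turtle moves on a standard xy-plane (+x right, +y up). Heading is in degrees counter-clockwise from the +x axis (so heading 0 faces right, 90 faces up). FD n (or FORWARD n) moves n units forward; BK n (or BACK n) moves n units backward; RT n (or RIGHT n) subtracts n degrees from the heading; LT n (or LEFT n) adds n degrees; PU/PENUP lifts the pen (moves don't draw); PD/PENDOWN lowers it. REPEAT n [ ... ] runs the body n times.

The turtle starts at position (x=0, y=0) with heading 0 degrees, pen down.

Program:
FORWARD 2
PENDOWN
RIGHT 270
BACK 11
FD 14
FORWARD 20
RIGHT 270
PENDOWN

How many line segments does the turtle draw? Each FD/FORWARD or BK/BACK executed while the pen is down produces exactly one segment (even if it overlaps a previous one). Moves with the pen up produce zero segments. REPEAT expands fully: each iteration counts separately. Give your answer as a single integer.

Answer: 4

Derivation:
Executing turtle program step by step:
Start: pos=(0,0), heading=0, pen down
FD 2: (0,0) -> (2,0) [heading=0, draw]
PD: pen down
RT 270: heading 0 -> 90
BK 11: (2,0) -> (2,-11) [heading=90, draw]
FD 14: (2,-11) -> (2,3) [heading=90, draw]
FD 20: (2,3) -> (2,23) [heading=90, draw]
RT 270: heading 90 -> 180
PD: pen down
Final: pos=(2,23), heading=180, 4 segment(s) drawn
Segments drawn: 4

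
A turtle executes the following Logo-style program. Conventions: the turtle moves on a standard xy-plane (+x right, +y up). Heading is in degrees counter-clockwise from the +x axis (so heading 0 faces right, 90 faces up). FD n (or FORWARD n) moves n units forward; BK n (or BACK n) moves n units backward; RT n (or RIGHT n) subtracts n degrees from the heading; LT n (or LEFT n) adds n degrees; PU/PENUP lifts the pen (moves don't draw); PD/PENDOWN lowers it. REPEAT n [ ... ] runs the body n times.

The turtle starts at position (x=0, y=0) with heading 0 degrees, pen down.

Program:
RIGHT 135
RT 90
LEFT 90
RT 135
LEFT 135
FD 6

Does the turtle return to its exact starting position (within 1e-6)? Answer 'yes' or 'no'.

Answer: no

Derivation:
Executing turtle program step by step:
Start: pos=(0,0), heading=0, pen down
RT 135: heading 0 -> 225
RT 90: heading 225 -> 135
LT 90: heading 135 -> 225
RT 135: heading 225 -> 90
LT 135: heading 90 -> 225
FD 6: (0,0) -> (-4.243,-4.243) [heading=225, draw]
Final: pos=(-4.243,-4.243), heading=225, 1 segment(s) drawn

Start position: (0, 0)
Final position: (-4.243, -4.243)
Distance = 6; >= 1e-6 -> NOT closed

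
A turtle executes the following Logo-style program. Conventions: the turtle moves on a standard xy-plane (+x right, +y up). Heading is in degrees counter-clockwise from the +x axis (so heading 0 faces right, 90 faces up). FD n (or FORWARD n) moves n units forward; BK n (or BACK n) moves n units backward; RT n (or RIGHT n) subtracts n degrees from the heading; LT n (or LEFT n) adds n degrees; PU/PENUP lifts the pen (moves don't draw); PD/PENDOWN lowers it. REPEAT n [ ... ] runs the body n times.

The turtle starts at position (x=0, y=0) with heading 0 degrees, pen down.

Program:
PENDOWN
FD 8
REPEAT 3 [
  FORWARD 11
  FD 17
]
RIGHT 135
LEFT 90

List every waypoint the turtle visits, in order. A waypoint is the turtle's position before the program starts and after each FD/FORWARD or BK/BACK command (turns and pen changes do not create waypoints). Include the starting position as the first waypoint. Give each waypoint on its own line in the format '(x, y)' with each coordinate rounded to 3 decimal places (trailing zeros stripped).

Answer: (0, 0)
(8, 0)
(19, 0)
(36, 0)
(47, 0)
(64, 0)
(75, 0)
(92, 0)

Derivation:
Executing turtle program step by step:
Start: pos=(0,0), heading=0, pen down
PD: pen down
FD 8: (0,0) -> (8,0) [heading=0, draw]
REPEAT 3 [
  -- iteration 1/3 --
  FD 11: (8,0) -> (19,0) [heading=0, draw]
  FD 17: (19,0) -> (36,0) [heading=0, draw]
  -- iteration 2/3 --
  FD 11: (36,0) -> (47,0) [heading=0, draw]
  FD 17: (47,0) -> (64,0) [heading=0, draw]
  -- iteration 3/3 --
  FD 11: (64,0) -> (75,0) [heading=0, draw]
  FD 17: (75,0) -> (92,0) [heading=0, draw]
]
RT 135: heading 0 -> 225
LT 90: heading 225 -> 315
Final: pos=(92,0), heading=315, 7 segment(s) drawn
Waypoints (8 total):
(0, 0)
(8, 0)
(19, 0)
(36, 0)
(47, 0)
(64, 0)
(75, 0)
(92, 0)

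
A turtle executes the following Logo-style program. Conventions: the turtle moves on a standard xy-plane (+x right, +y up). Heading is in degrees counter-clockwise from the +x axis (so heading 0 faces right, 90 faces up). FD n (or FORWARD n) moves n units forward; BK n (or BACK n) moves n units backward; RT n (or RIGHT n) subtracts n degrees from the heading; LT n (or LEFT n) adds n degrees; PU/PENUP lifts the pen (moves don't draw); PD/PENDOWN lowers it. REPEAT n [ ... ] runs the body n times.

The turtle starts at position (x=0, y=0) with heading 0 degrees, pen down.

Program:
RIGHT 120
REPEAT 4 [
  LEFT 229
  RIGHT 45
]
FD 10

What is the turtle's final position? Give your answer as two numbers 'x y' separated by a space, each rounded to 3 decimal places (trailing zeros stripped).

Answer: -2.419 -9.703

Derivation:
Executing turtle program step by step:
Start: pos=(0,0), heading=0, pen down
RT 120: heading 0 -> 240
REPEAT 4 [
  -- iteration 1/4 --
  LT 229: heading 240 -> 109
  RT 45: heading 109 -> 64
  -- iteration 2/4 --
  LT 229: heading 64 -> 293
  RT 45: heading 293 -> 248
  -- iteration 3/4 --
  LT 229: heading 248 -> 117
  RT 45: heading 117 -> 72
  -- iteration 4/4 --
  LT 229: heading 72 -> 301
  RT 45: heading 301 -> 256
]
FD 10: (0,0) -> (-2.419,-9.703) [heading=256, draw]
Final: pos=(-2.419,-9.703), heading=256, 1 segment(s) drawn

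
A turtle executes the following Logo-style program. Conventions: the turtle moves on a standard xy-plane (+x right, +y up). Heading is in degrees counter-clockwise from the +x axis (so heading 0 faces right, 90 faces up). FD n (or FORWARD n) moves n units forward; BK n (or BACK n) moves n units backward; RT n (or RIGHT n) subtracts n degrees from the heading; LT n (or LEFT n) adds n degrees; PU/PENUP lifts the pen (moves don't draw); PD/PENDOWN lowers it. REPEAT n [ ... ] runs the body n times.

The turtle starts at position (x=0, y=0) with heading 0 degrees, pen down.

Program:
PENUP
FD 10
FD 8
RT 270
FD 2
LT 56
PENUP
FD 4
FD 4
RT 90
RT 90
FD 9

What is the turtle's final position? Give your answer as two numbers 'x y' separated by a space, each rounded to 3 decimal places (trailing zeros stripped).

Executing turtle program step by step:
Start: pos=(0,0), heading=0, pen down
PU: pen up
FD 10: (0,0) -> (10,0) [heading=0, move]
FD 8: (10,0) -> (18,0) [heading=0, move]
RT 270: heading 0 -> 90
FD 2: (18,0) -> (18,2) [heading=90, move]
LT 56: heading 90 -> 146
PU: pen up
FD 4: (18,2) -> (14.684,4.237) [heading=146, move]
FD 4: (14.684,4.237) -> (11.368,6.474) [heading=146, move]
RT 90: heading 146 -> 56
RT 90: heading 56 -> 326
FD 9: (11.368,6.474) -> (18.829,1.441) [heading=326, move]
Final: pos=(18.829,1.441), heading=326, 0 segment(s) drawn

Answer: 18.829 1.441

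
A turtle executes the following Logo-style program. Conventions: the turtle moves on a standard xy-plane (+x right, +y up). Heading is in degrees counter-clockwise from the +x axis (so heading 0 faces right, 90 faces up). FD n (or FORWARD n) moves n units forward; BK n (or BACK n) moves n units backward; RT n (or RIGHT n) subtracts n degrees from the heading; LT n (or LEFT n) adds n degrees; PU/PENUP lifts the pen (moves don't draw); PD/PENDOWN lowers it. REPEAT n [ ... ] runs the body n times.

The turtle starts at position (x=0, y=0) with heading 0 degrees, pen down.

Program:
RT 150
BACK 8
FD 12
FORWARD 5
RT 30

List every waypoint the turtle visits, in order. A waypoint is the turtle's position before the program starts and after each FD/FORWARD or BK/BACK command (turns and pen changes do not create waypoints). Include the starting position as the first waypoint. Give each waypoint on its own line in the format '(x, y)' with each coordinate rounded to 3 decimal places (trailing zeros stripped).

Executing turtle program step by step:
Start: pos=(0,0), heading=0, pen down
RT 150: heading 0 -> 210
BK 8: (0,0) -> (6.928,4) [heading=210, draw]
FD 12: (6.928,4) -> (-3.464,-2) [heading=210, draw]
FD 5: (-3.464,-2) -> (-7.794,-4.5) [heading=210, draw]
RT 30: heading 210 -> 180
Final: pos=(-7.794,-4.5), heading=180, 3 segment(s) drawn
Waypoints (4 total):
(0, 0)
(6.928, 4)
(-3.464, -2)
(-7.794, -4.5)

Answer: (0, 0)
(6.928, 4)
(-3.464, -2)
(-7.794, -4.5)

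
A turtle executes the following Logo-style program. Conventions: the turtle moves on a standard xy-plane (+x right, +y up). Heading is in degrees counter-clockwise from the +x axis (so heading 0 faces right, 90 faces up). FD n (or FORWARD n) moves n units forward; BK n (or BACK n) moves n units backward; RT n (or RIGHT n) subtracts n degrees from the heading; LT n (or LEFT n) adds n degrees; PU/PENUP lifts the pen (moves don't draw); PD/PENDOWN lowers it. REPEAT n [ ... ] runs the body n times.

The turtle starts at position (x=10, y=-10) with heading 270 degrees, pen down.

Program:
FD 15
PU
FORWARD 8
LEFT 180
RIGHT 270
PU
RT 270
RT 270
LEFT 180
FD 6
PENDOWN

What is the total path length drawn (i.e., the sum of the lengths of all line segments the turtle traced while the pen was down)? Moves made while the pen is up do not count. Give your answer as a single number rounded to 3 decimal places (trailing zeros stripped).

Executing turtle program step by step:
Start: pos=(10,-10), heading=270, pen down
FD 15: (10,-10) -> (10,-25) [heading=270, draw]
PU: pen up
FD 8: (10,-25) -> (10,-33) [heading=270, move]
LT 180: heading 270 -> 90
RT 270: heading 90 -> 180
PU: pen up
RT 270: heading 180 -> 270
RT 270: heading 270 -> 0
LT 180: heading 0 -> 180
FD 6: (10,-33) -> (4,-33) [heading=180, move]
PD: pen down
Final: pos=(4,-33), heading=180, 1 segment(s) drawn

Segment lengths:
  seg 1: (10,-10) -> (10,-25), length = 15
Total = 15

Answer: 15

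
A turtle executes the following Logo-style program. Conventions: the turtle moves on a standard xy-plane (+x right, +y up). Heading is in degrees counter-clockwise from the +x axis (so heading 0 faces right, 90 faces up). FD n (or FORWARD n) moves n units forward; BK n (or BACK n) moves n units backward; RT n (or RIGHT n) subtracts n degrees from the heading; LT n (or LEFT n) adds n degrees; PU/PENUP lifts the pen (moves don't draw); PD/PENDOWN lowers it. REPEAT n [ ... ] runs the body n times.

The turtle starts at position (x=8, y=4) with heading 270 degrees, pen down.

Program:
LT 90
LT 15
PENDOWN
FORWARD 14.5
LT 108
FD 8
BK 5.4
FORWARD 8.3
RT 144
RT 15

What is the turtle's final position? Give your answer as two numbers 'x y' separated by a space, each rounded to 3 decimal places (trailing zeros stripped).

Executing turtle program step by step:
Start: pos=(8,4), heading=270, pen down
LT 90: heading 270 -> 0
LT 15: heading 0 -> 15
PD: pen down
FD 14.5: (8,4) -> (22.006,7.753) [heading=15, draw]
LT 108: heading 15 -> 123
FD 8: (22.006,7.753) -> (17.649,14.462) [heading=123, draw]
BK 5.4: (17.649,14.462) -> (20.59,9.933) [heading=123, draw]
FD 8.3: (20.59,9.933) -> (16.069,16.894) [heading=123, draw]
RT 144: heading 123 -> 339
RT 15: heading 339 -> 324
Final: pos=(16.069,16.894), heading=324, 4 segment(s) drawn

Answer: 16.069 16.894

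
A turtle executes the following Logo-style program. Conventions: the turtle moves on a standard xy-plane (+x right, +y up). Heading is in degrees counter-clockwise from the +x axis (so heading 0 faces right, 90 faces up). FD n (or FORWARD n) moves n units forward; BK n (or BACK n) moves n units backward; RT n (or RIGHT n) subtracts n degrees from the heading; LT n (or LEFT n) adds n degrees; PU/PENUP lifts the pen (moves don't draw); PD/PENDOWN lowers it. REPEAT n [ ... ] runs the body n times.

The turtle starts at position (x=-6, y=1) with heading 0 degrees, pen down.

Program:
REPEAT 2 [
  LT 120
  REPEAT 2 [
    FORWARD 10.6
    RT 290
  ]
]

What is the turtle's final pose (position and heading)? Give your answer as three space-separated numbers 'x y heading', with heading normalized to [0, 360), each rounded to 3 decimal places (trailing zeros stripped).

Answer: -11.778 22.565 160

Derivation:
Executing turtle program step by step:
Start: pos=(-6,1), heading=0, pen down
REPEAT 2 [
  -- iteration 1/2 --
  LT 120: heading 0 -> 120
  REPEAT 2 [
    -- iteration 1/2 --
    FD 10.6: (-6,1) -> (-11.3,10.18) [heading=120, draw]
    RT 290: heading 120 -> 190
    -- iteration 2/2 --
    FD 10.6: (-11.3,10.18) -> (-21.739,8.339) [heading=190, draw]
    RT 290: heading 190 -> 260
  ]
  -- iteration 2/2 --
  LT 120: heading 260 -> 20
  REPEAT 2 [
    -- iteration 1/2 --
    FD 10.6: (-21.739,8.339) -> (-11.778,11.965) [heading=20, draw]
    RT 290: heading 20 -> 90
    -- iteration 2/2 --
    FD 10.6: (-11.778,11.965) -> (-11.778,22.565) [heading=90, draw]
    RT 290: heading 90 -> 160
  ]
]
Final: pos=(-11.778,22.565), heading=160, 4 segment(s) drawn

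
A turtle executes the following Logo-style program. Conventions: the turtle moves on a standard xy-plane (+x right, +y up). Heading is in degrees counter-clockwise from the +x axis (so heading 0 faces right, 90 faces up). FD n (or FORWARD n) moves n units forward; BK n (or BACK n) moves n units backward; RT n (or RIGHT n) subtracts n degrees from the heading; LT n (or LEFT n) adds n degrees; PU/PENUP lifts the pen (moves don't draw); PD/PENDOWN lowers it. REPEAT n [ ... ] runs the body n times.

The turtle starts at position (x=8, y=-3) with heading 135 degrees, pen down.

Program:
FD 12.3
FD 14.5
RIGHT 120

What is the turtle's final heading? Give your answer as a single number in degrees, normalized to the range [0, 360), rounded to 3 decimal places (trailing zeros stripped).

Executing turtle program step by step:
Start: pos=(8,-3), heading=135, pen down
FD 12.3: (8,-3) -> (-0.697,5.697) [heading=135, draw]
FD 14.5: (-0.697,5.697) -> (-10.95,15.95) [heading=135, draw]
RT 120: heading 135 -> 15
Final: pos=(-10.95,15.95), heading=15, 2 segment(s) drawn

Answer: 15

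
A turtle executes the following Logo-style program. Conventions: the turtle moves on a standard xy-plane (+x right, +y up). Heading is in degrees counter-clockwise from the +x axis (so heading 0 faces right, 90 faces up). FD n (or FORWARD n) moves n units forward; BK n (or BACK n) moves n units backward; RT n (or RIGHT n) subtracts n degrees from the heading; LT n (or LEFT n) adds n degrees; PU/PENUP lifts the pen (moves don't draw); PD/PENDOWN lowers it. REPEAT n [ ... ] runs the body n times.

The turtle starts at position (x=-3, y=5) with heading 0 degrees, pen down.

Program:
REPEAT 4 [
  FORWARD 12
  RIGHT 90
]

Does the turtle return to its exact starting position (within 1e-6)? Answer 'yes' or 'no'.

Executing turtle program step by step:
Start: pos=(-3,5), heading=0, pen down
REPEAT 4 [
  -- iteration 1/4 --
  FD 12: (-3,5) -> (9,5) [heading=0, draw]
  RT 90: heading 0 -> 270
  -- iteration 2/4 --
  FD 12: (9,5) -> (9,-7) [heading=270, draw]
  RT 90: heading 270 -> 180
  -- iteration 3/4 --
  FD 12: (9,-7) -> (-3,-7) [heading=180, draw]
  RT 90: heading 180 -> 90
  -- iteration 4/4 --
  FD 12: (-3,-7) -> (-3,5) [heading=90, draw]
  RT 90: heading 90 -> 0
]
Final: pos=(-3,5), heading=0, 4 segment(s) drawn

Start position: (-3, 5)
Final position: (-3, 5)
Distance = 0; < 1e-6 -> CLOSED

Answer: yes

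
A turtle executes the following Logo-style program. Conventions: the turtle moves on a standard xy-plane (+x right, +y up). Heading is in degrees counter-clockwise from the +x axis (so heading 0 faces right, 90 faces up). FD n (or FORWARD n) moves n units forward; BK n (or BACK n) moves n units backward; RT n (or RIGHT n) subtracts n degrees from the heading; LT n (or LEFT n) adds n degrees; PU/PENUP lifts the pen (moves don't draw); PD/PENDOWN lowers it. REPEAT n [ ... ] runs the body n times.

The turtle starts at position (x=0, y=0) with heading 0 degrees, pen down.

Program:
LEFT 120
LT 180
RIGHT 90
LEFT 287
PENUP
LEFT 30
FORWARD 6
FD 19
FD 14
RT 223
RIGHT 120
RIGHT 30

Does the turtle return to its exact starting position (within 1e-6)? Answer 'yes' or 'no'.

Answer: no

Derivation:
Executing turtle program step by step:
Start: pos=(0,0), heading=0, pen down
LT 120: heading 0 -> 120
LT 180: heading 120 -> 300
RT 90: heading 300 -> 210
LT 287: heading 210 -> 137
PU: pen up
LT 30: heading 137 -> 167
FD 6: (0,0) -> (-5.846,1.35) [heading=167, move]
FD 19: (-5.846,1.35) -> (-24.359,5.624) [heading=167, move]
FD 14: (-24.359,5.624) -> (-38,8.773) [heading=167, move]
RT 223: heading 167 -> 304
RT 120: heading 304 -> 184
RT 30: heading 184 -> 154
Final: pos=(-38,8.773), heading=154, 0 segment(s) drawn

Start position: (0, 0)
Final position: (-38, 8.773)
Distance = 39; >= 1e-6 -> NOT closed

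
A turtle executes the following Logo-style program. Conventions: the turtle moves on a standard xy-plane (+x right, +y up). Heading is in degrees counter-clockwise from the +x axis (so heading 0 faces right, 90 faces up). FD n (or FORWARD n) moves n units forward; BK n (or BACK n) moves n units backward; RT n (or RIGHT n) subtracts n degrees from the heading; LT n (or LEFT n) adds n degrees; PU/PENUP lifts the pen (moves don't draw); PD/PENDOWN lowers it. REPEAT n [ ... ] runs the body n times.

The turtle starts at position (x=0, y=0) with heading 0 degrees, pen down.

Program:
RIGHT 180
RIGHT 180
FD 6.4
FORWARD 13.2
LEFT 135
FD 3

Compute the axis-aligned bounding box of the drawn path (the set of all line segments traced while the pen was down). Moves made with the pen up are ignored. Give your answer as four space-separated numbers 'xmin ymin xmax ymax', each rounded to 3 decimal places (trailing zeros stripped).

Executing turtle program step by step:
Start: pos=(0,0), heading=0, pen down
RT 180: heading 0 -> 180
RT 180: heading 180 -> 0
FD 6.4: (0,0) -> (6.4,0) [heading=0, draw]
FD 13.2: (6.4,0) -> (19.6,0) [heading=0, draw]
LT 135: heading 0 -> 135
FD 3: (19.6,0) -> (17.479,2.121) [heading=135, draw]
Final: pos=(17.479,2.121), heading=135, 3 segment(s) drawn

Segment endpoints: x in {0, 6.4, 17.479, 19.6}, y in {0, 0, 0, 2.121}
xmin=0, ymin=0, xmax=19.6, ymax=2.121

Answer: 0 0 19.6 2.121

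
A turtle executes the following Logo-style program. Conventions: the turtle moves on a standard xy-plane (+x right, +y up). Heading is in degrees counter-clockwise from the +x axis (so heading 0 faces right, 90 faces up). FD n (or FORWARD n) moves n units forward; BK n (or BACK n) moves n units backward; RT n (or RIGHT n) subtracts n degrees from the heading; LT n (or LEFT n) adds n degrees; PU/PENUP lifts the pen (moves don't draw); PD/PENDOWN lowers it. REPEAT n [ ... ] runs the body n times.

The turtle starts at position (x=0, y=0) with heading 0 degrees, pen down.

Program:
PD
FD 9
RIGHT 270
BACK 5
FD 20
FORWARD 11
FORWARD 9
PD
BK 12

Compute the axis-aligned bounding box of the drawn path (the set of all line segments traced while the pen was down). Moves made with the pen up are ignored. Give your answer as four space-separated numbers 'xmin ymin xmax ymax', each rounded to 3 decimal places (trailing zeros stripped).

Answer: 0 -5 9 35

Derivation:
Executing turtle program step by step:
Start: pos=(0,0), heading=0, pen down
PD: pen down
FD 9: (0,0) -> (9,0) [heading=0, draw]
RT 270: heading 0 -> 90
BK 5: (9,0) -> (9,-5) [heading=90, draw]
FD 20: (9,-5) -> (9,15) [heading=90, draw]
FD 11: (9,15) -> (9,26) [heading=90, draw]
FD 9: (9,26) -> (9,35) [heading=90, draw]
PD: pen down
BK 12: (9,35) -> (9,23) [heading=90, draw]
Final: pos=(9,23), heading=90, 6 segment(s) drawn

Segment endpoints: x in {0, 9, 9, 9, 9, 9}, y in {-5, 0, 15, 23, 26, 35}
xmin=0, ymin=-5, xmax=9, ymax=35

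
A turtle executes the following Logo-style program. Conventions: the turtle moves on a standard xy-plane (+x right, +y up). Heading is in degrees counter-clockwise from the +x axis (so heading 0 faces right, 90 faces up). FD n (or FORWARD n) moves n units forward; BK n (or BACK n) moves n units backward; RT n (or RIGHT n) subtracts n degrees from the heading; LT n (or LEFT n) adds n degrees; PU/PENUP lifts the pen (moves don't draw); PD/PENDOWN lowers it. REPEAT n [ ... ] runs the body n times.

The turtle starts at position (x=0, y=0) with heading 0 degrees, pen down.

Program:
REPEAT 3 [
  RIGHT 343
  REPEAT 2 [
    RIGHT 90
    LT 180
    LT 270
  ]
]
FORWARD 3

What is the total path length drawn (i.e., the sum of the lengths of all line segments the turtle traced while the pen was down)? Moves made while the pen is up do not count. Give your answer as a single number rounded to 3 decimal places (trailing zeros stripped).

Answer: 3

Derivation:
Executing turtle program step by step:
Start: pos=(0,0), heading=0, pen down
REPEAT 3 [
  -- iteration 1/3 --
  RT 343: heading 0 -> 17
  REPEAT 2 [
    -- iteration 1/2 --
    RT 90: heading 17 -> 287
    LT 180: heading 287 -> 107
    LT 270: heading 107 -> 17
    -- iteration 2/2 --
    RT 90: heading 17 -> 287
    LT 180: heading 287 -> 107
    LT 270: heading 107 -> 17
  ]
  -- iteration 2/3 --
  RT 343: heading 17 -> 34
  REPEAT 2 [
    -- iteration 1/2 --
    RT 90: heading 34 -> 304
    LT 180: heading 304 -> 124
    LT 270: heading 124 -> 34
    -- iteration 2/2 --
    RT 90: heading 34 -> 304
    LT 180: heading 304 -> 124
    LT 270: heading 124 -> 34
  ]
  -- iteration 3/3 --
  RT 343: heading 34 -> 51
  REPEAT 2 [
    -- iteration 1/2 --
    RT 90: heading 51 -> 321
    LT 180: heading 321 -> 141
    LT 270: heading 141 -> 51
    -- iteration 2/2 --
    RT 90: heading 51 -> 321
    LT 180: heading 321 -> 141
    LT 270: heading 141 -> 51
  ]
]
FD 3: (0,0) -> (1.888,2.331) [heading=51, draw]
Final: pos=(1.888,2.331), heading=51, 1 segment(s) drawn

Segment lengths:
  seg 1: (0,0) -> (1.888,2.331), length = 3
Total = 3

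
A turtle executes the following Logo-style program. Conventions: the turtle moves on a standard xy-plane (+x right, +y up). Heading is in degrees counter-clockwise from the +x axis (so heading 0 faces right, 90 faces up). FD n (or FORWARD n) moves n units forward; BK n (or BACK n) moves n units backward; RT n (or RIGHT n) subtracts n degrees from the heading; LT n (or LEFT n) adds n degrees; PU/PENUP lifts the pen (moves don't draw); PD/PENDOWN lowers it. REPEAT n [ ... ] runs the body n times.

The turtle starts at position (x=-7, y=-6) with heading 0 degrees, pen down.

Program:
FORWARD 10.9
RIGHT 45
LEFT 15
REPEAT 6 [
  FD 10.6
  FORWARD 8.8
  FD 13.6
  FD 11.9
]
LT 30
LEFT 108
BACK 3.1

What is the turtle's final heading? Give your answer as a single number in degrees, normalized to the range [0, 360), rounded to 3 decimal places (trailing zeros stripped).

Executing turtle program step by step:
Start: pos=(-7,-6), heading=0, pen down
FD 10.9: (-7,-6) -> (3.9,-6) [heading=0, draw]
RT 45: heading 0 -> 315
LT 15: heading 315 -> 330
REPEAT 6 [
  -- iteration 1/6 --
  FD 10.6: (3.9,-6) -> (13.08,-11.3) [heading=330, draw]
  FD 8.8: (13.08,-11.3) -> (20.701,-15.7) [heading=330, draw]
  FD 13.6: (20.701,-15.7) -> (32.479,-22.5) [heading=330, draw]
  FD 11.9: (32.479,-22.5) -> (42.785,-28.45) [heading=330, draw]
  -- iteration 2/6 --
  FD 10.6: (42.785,-28.45) -> (51.964,-33.75) [heading=330, draw]
  FD 8.8: (51.964,-33.75) -> (59.585,-38.15) [heading=330, draw]
  FD 13.6: (59.585,-38.15) -> (71.363,-44.95) [heading=330, draw]
  FD 11.9: (71.363,-44.95) -> (81.669,-50.9) [heading=330, draw]
  -- iteration 3/6 --
  FD 10.6: (81.669,-50.9) -> (90.849,-56.2) [heading=330, draw]
  FD 8.8: (90.849,-56.2) -> (98.47,-60.6) [heading=330, draw]
  FD 13.6: (98.47,-60.6) -> (110.248,-67.4) [heading=330, draw]
  FD 11.9: (110.248,-67.4) -> (120.554,-73.35) [heading=330, draw]
  -- iteration 4/6 --
  FD 10.6: (120.554,-73.35) -> (129.733,-78.65) [heading=330, draw]
  FD 8.8: (129.733,-78.65) -> (137.355,-83.05) [heading=330, draw]
  FD 13.6: (137.355,-83.05) -> (149.132,-89.85) [heading=330, draw]
  FD 11.9: (149.132,-89.85) -> (159.438,-95.8) [heading=330, draw]
  -- iteration 5/6 --
  FD 10.6: (159.438,-95.8) -> (168.618,-101.1) [heading=330, draw]
  FD 8.8: (168.618,-101.1) -> (176.239,-105.5) [heading=330, draw]
  FD 13.6: (176.239,-105.5) -> (188.017,-112.3) [heading=330, draw]
  FD 11.9: (188.017,-112.3) -> (198.323,-118.25) [heading=330, draw]
  -- iteration 6/6 --
  FD 10.6: (198.323,-118.25) -> (207.503,-123.55) [heading=330, draw]
  FD 8.8: (207.503,-123.55) -> (215.124,-127.95) [heading=330, draw]
  FD 13.6: (215.124,-127.95) -> (226.902,-134.75) [heading=330, draw]
  FD 11.9: (226.902,-134.75) -> (237.207,-140.7) [heading=330, draw]
]
LT 30: heading 330 -> 0
LT 108: heading 0 -> 108
BK 3.1: (237.207,-140.7) -> (238.165,-143.648) [heading=108, draw]
Final: pos=(238.165,-143.648), heading=108, 26 segment(s) drawn

Answer: 108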